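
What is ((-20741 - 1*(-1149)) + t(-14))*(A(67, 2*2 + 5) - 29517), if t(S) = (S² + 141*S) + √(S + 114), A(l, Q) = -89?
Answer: 632384160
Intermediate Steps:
t(S) = S² + √(114 + S) + 141*S (t(S) = (S² + 141*S) + √(114 + S) = S² + √(114 + S) + 141*S)
((-20741 - 1*(-1149)) + t(-14))*(A(67, 2*2 + 5) - 29517) = ((-20741 - 1*(-1149)) + ((-14)² + √(114 - 14) + 141*(-14)))*(-89 - 29517) = ((-20741 + 1149) + (196 + √100 - 1974))*(-29606) = (-19592 + (196 + 10 - 1974))*(-29606) = (-19592 - 1768)*(-29606) = -21360*(-29606) = 632384160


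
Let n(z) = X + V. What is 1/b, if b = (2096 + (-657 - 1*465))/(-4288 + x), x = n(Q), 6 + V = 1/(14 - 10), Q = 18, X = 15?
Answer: -17115/3896 ≈ -4.3930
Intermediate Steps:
V = -23/4 (V = -6 + 1/(14 - 10) = -6 + 1/4 = -6 + ¼ = -23/4 ≈ -5.7500)
n(z) = 37/4 (n(z) = 15 - 23/4 = 37/4)
x = 37/4 ≈ 9.2500
b = -3896/17115 (b = (2096 + (-657 - 1*465))/(-4288 + 37/4) = (2096 + (-657 - 465))/(-17115/4) = (2096 - 1122)*(-4/17115) = 974*(-4/17115) = -3896/17115 ≈ -0.22764)
1/b = 1/(-3896/17115) = -17115/3896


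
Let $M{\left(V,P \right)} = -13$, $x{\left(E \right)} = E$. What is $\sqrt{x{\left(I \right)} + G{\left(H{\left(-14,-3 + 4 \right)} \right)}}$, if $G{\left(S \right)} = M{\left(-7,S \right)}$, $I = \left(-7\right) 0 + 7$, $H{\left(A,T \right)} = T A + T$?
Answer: $i \sqrt{6} \approx 2.4495 i$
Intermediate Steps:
$H{\left(A,T \right)} = T + A T$ ($H{\left(A,T \right)} = A T + T = T + A T$)
$I = 7$ ($I = 0 + 7 = 7$)
$G{\left(S \right)} = -13$
$\sqrt{x{\left(I \right)} + G{\left(H{\left(-14,-3 + 4 \right)} \right)}} = \sqrt{7 - 13} = \sqrt{-6} = i \sqrt{6}$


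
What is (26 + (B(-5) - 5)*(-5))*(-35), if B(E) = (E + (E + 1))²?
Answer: 12390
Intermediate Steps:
B(E) = (1 + 2*E)² (B(E) = (E + (1 + E))² = (1 + 2*E)²)
(26 + (B(-5) - 5)*(-5))*(-35) = (26 + ((1 + 2*(-5))² - 5)*(-5))*(-35) = (26 + ((1 - 10)² - 5)*(-5))*(-35) = (26 + ((-9)² - 5)*(-5))*(-35) = (26 + (81 - 5)*(-5))*(-35) = (26 + 76*(-5))*(-35) = (26 - 380)*(-35) = -354*(-35) = 12390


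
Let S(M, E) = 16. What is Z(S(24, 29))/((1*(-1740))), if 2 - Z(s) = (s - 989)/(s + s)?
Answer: -1037/55680 ≈ -0.018624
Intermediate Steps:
Z(s) = 2 - (-989 + s)/(2*s) (Z(s) = 2 - (s - 989)/(s + s) = 2 - (-989 + s)/(2*s))
Z(S(24, 29))/((1*(-1740))) = ((½)*(989 + 3*16)/16)/((1*(-1740))) = ((½)*(1/16)*(989 + 48))/(-1740) = ((½)*(1/16)*1037)*(-1/1740) = (1037/32)*(-1/1740) = -1037/55680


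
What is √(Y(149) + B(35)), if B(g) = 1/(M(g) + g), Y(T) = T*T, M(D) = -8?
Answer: 2*√449571/9 ≈ 149.00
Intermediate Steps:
Y(T) = T²
B(g) = 1/(-8 + g)
√(Y(149) + B(35)) = √(149² + 1/(-8 + 35)) = √(22201 + 1/27) = √(599428/27) = 2*√449571/9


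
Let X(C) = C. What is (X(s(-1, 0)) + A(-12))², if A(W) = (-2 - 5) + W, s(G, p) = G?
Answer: 400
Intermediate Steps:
A(W) = -7 + W
(X(s(-1, 0)) + A(-12))² = (-1 + (-7 - 12))² = (-1 - 19)² = (-20)² = 400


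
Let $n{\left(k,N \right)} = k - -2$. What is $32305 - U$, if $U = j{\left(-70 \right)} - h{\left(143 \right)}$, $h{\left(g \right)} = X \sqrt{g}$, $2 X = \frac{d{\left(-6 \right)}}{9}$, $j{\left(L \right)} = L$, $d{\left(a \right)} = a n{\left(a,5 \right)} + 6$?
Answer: $32375 + \frac{5 \sqrt{143}}{3} \approx 32395.0$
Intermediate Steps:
$n{\left(k,N \right)} = 2 + k$ ($n{\left(k,N \right)} = k + 2 = 2 + k$)
$d{\left(a \right)} = 6 + a \left(2 + a\right)$ ($d{\left(a \right)} = a \left(2 + a\right) + 6 = 6 + a \left(2 + a\right)$)
$X = \frac{5}{3}$ ($X = \frac{\left(6 - 6 \left(2 - 6\right)\right) \frac{1}{9}}{2} = \frac{\left(6 - -24\right) \frac{1}{9}}{2} = \frac{\left(6 + 24\right) \frac{1}{9}}{2} = \frac{30 \cdot \frac{1}{9}}{2} = \frac{1}{2} \cdot \frac{10}{3} = \frac{5}{3} \approx 1.6667$)
$h{\left(g \right)} = \frac{5 \sqrt{g}}{3}$
$U = -70 - \frac{5 \sqrt{143}}{3} \approx -89.93$
$32305 - U = 32305 - \left(-70 - \frac{5 \sqrt{143}}{3}\right) = 32305 + \left(70 + \frac{5 \sqrt{143}}{3}\right) = 32375 + \frac{5 \sqrt{143}}{3}$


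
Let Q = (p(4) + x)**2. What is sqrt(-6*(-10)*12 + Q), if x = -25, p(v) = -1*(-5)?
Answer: 4*sqrt(70) ≈ 33.466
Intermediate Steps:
p(v) = 5
Q = 400 (Q = (5 - 25)**2 = (-20)**2 = 400)
sqrt(-6*(-10)*12 + Q) = sqrt(-6*(-10)*12 + 400) = sqrt(60*12 + 400) = sqrt(720 + 400) = sqrt(1120) = 4*sqrt(70)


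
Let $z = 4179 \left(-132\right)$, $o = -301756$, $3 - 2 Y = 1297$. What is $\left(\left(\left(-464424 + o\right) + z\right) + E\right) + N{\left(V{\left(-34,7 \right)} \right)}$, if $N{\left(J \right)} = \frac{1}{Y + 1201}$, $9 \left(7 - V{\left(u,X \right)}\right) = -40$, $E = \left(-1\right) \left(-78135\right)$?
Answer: $- \frac{686778841}{554} \approx -1.2397 \cdot 10^{6}$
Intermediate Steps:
$Y = -647$ ($Y = \frac{3}{2} - \frac{1297}{2} = -647$)
$z = -551628$
$E = 78135$
$V{\left(u,X \right)} = \frac{103}{9}$ ($V{\left(u,X \right)} = 7 - - \frac{40}{9} = 7 + \frac{40}{9} = \frac{103}{9}$)
$N{\left(J \right)} = \frac{1}{554}$ ($N{\left(J \right)} = \frac{1}{-647 + 1201} = \frac{1}{554}$)
$\left(\left(\left(-464424 + o\right) + z\right) + E\right) + N{\left(V{\left(-34,7 \right)} \right)} = \left(\left(\left(-464424 - 301756\right) - 551628\right) + 78135\right) + \frac{1}{554} = \left(\left(-766180 - 551628\right) + 78135\right) + \frac{1}{554} = \left(-1317808 + 78135\right) + \frac{1}{554} = -1239673 + \frac{1}{554} = - \frac{686778841}{554}$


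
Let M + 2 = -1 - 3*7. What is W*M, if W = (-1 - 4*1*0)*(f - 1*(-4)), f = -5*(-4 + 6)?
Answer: -144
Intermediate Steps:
f = -10 (f = -5*2 = -10)
M = -24 (M = -2 + (-1 - 3*7) = -2 + (-1 - 21) = -2 - 22 = -24)
W = 6 (W = (-1 - 4*1*0)*(-10 - 1*(-4)) = (-1 - 4*0)*(-10 + 4) = (-1 + 0)*(-6) = -1*(-6) = 6)
W*M = 6*(-24) = -144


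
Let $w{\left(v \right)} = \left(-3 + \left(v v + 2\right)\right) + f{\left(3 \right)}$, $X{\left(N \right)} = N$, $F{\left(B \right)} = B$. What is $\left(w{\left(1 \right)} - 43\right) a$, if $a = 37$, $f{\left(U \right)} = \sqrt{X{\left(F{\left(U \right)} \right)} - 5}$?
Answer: $-1591 + 37 i \sqrt{2} \approx -1591.0 + 52.326 i$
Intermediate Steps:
$f{\left(U \right)} = \sqrt{-5 + U}$ ($f{\left(U \right)} = \sqrt{U - 5} = \sqrt{-5 + U}$)
$w{\left(v \right)} = -1 + v^{2} + i \sqrt{2}$ ($w{\left(v \right)} = \left(-3 + \left(v v + 2\right)\right) + \sqrt{-5 + 3} = \left(-3 + \left(v^{2} + 2\right)\right) + \sqrt{-2} = \left(-3 + \left(2 + v^{2}\right)\right) + i \sqrt{2} = \left(-1 + v^{2}\right) + i \sqrt{2} = -1 + v^{2} + i \sqrt{2}$)
$\left(w{\left(1 \right)} - 43\right) a = \left(\left(-1 + 1^{2} + i \sqrt{2}\right) - 43\right) 37 = \left(\left(-1 + 1 + i \sqrt{2}\right) - 43\right) 37 = \left(i \sqrt{2} - 43\right) 37 = \left(-43 + i \sqrt{2}\right) 37 = -1591 + 37 i \sqrt{2}$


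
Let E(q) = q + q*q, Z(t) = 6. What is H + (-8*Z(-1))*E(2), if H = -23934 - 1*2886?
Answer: -27108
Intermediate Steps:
E(q) = q + q**2
H = -26820 (H = -23934 - 2886 = -26820)
H + (-8*Z(-1))*E(2) = -26820 + (-8*6)*(2*(1 + 2)) = -26820 - 96*3 = -26820 - 48*6 = -26820 - 288 = -27108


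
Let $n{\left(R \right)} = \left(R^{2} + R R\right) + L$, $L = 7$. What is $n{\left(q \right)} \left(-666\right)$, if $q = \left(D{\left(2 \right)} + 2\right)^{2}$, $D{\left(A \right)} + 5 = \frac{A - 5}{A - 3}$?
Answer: $-4662$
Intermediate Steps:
$D{\left(A \right)} = -5 + \frac{-5 + A}{-3 + A}$ ($D{\left(A \right)} = -5 + \frac{A - 5}{A - 3} = -5 + \frac{-5 + A}{-3 + A}$)
$q = 0$ ($q = \left(\frac{2 \left(5 - 4\right)}{-3 + 2} + 2\right)^{2} = \left(\frac{2 \left(5 - 4\right)}{-1} + 2\right)^{2} = \left(2 \left(-1\right) 1 + 2\right)^{2} = \left(-2 + 2\right)^{2} = 0^{2} = 0$)
$n{\left(R \right)} = 7 + 2 R^{2}$ ($n{\left(R \right)} = \left(R^{2} + R R\right) + 7 = \left(R^{2} + R^{2}\right) + 7 = 2 R^{2} + 7 = 7 + 2 R^{2}$)
$n{\left(q \right)} \left(-666\right) = \left(7 + 2 \cdot 0^{2}\right) \left(-666\right) = \left(7 + 2 \cdot 0\right) \left(-666\right) = \left(7 + 0\right) \left(-666\right) = 7 \left(-666\right) = -4662$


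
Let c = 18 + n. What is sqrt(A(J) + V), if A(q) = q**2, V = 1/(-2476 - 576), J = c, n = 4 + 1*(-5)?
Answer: 3*sqrt(74776289)/1526 ≈ 17.000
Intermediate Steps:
n = -1 (n = 4 - 5 = -1)
c = 17 (c = 18 - 1 = 17)
J = 17
V = -1/3052 (V = 1/(-3052) = -1/3052 ≈ -0.00032765)
sqrt(A(J) + V) = sqrt(17**2 - 1/3052) = sqrt(289 - 1/3052) = sqrt(882027/3052) = 3*sqrt(74776289)/1526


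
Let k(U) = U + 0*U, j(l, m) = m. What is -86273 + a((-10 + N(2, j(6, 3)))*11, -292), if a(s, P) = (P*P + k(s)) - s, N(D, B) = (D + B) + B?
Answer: -1009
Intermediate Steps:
k(U) = U (k(U) = U + 0 = U)
N(D, B) = D + 2*B (N(D, B) = (B + D) + B = D + 2*B)
a(s, P) = P**2 (a(s, P) = (P*P + s) - s = (P**2 + s) - s = (s + P**2) - s = P**2)
-86273 + a((-10 + N(2, j(6, 3)))*11, -292) = -86273 + (-292)**2 = -86273 + 85264 = -1009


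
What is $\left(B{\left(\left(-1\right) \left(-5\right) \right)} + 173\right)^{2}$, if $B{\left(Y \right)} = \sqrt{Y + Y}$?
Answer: $\left(173 + \sqrt{10}\right)^{2} \approx 31033.0$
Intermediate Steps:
$B{\left(Y \right)} = \sqrt{2} \sqrt{Y}$ ($B{\left(Y \right)} = \sqrt{2 Y} = \sqrt{2} \sqrt{Y}$)
$\left(B{\left(\left(-1\right) \left(-5\right) \right)} + 173\right)^{2} = \left(\sqrt{2} \sqrt{\left(-1\right) \left(-5\right)} + 173\right)^{2} = \left(\sqrt{2} \sqrt{5} + 173\right)^{2} = \left(\sqrt{10} + 173\right)^{2} = \left(173 + \sqrt{10}\right)^{2}$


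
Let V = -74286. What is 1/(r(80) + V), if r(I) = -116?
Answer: -1/74402 ≈ -1.3440e-5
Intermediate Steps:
1/(r(80) + V) = 1/(-116 - 74286) = 1/(-74402) = -1/74402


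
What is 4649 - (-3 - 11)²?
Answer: 4453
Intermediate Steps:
4649 - (-3 - 11)² = 4649 - 1*(-14)² = 4649 - 1*196 = 4649 - 196 = 4453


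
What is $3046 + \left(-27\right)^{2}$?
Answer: $3775$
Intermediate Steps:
$3046 + \left(-27\right)^{2} = 3046 + 729 = 3775$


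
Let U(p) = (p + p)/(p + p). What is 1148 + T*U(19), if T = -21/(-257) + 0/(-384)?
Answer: 295057/257 ≈ 1148.1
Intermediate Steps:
U(p) = 1 (U(p) = (2*p)/((2*p)) = (2*p)*(1/(2*p)) = 1)
T = 21/257 (T = -21*(-1/257) + 0*(-1/384) = 21/257 + 0 = 21/257 ≈ 0.081712)
1148 + T*U(19) = 1148 + (21/257)*1 = 1148 + 21/257 = 295057/257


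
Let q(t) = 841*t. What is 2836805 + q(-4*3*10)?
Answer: 2735885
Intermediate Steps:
2836805 + q(-4*3*10) = 2836805 + 841*(-4*3*10) = 2836805 + 841*(-12*10) = 2836805 + 841*(-120) = 2836805 - 100920 = 2735885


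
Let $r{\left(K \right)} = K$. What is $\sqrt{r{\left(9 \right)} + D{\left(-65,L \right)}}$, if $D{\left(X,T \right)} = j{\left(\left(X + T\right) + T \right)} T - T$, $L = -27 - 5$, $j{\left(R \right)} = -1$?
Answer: $\sqrt{73} \approx 8.544$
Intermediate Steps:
$L = -32$
$D{\left(X,T \right)} = - 2 T$ ($D{\left(X,T \right)} = - T - T = - 2 T$)
$\sqrt{r{\left(9 \right)} + D{\left(-65,L \right)}} = \sqrt{9 - -64} = \sqrt{9 + 64} = \sqrt{73}$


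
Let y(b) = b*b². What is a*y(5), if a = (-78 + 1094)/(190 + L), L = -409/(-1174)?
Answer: 149098000/223469 ≈ 667.20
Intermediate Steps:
L = 409/1174 (L = -409*(-1/1174) = 409/1174 ≈ 0.34838)
y(b) = b³
a = 1192784/223469 (a = (-78 + 1094)/(190 + 409/1174) = 1016/(223469/1174) = 1016*(1174/223469) = 1192784/223469 ≈ 5.3376)
a*y(5) = (1192784/223469)*5³ = (1192784/223469)*125 = 149098000/223469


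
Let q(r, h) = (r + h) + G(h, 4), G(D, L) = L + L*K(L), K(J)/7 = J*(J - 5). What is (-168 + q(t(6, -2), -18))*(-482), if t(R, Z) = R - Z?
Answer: 137852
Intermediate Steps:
K(J) = 7*J*(-5 + J) (K(J) = 7*(J*(J - 5)) = 7*(J*(-5 + J)) = 7*J*(-5 + J))
G(D, L) = L + 7*L²*(-5 + L) (G(D, L) = L + L*(7*L*(-5 + L)) = L + 7*L²*(-5 + L))
q(r, h) = -108 + h + r (q(r, h) = (r + h) + 4*(1 + 7*4*(-5 + 4)) = (h + r) + 4*(1 + 7*4*(-1)) = (h + r) + 4*(1 - 28) = (h + r) + 4*(-27) = (h + r) - 108 = -108 + h + r)
(-168 + q(t(6, -2), -18))*(-482) = (-168 + (-108 - 18 + (6 - 1*(-2))))*(-482) = (-168 + (-108 - 18 + (6 + 2)))*(-482) = (-168 + (-108 - 18 + 8))*(-482) = (-168 - 118)*(-482) = -286*(-482) = 137852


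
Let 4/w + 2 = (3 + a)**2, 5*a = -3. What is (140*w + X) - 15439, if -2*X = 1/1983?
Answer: -2850098525/186402 ≈ -15290.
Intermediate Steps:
a = -3/5 (a = (1/5)*(-3) = -3/5 ≈ -0.60000)
w = 50/47 (w = 4/(-2 + (3 - 3/5)**2) = 4/(-2 + (12/5)**2) = 4/(-2 + 144/25) = 4/(94/25) = 4*(25/94) = 50/47 ≈ 1.0638)
X = -1/3966 (X = -1/2/1983 = -1/2*1/1983 = -1/3966 ≈ -0.00025214)
(140*w + X) - 15439 = (140*(50/47) - 1/3966) - 15439 = (7000/47 - 1/3966) - 15439 = 27761953/186402 - 15439 = -2850098525/186402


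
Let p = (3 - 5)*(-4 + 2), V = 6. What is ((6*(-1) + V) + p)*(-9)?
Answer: -36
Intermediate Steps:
p = 4 (p = -2*(-2) = 4)
((6*(-1) + V) + p)*(-9) = ((6*(-1) + 6) + 4)*(-9) = ((-6 + 6) + 4)*(-9) = (0 + 4)*(-9) = 4*(-9) = -36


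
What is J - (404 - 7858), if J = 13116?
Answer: 20570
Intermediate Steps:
J - (404 - 7858) = 13116 - (404 - 7858) = 13116 - 1*(-7454) = 13116 + 7454 = 20570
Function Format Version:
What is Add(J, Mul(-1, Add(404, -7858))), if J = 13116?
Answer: 20570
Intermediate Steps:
Add(J, Mul(-1, Add(404, -7858))) = Add(13116, Mul(-1, Add(404, -7858))) = Add(13116, Mul(-1, -7454)) = Add(13116, 7454) = 20570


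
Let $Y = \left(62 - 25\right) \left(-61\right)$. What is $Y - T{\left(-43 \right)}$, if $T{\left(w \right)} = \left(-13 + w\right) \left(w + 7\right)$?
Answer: $-4273$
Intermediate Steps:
$T{\left(w \right)} = \left(-13 + w\right) \left(7 + w\right)$
$Y = -2257$ ($Y = 37 \left(-61\right) = -2257$)
$Y - T{\left(-43 \right)} = -2257 - \left(-91 + \left(-43\right)^{2} - -258\right) = -2257 - \left(-91 + 1849 + 258\right) = -2257 - 2016 = -4273$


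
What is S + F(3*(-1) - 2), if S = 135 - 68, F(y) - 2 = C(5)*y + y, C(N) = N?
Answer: 39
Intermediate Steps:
F(y) = 2 + 6*y (F(y) = 2 + (5*y + y) = 2 + 6*y)
S = 67
S + F(3*(-1) - 2) = 67 + (2 + 6*(3*(-1) - 2)) = 67 + (2 + 6*(-3 - 2)) = 67 + (2 + 6*(-5)) = 67 + (2 - 30) = 67 - 28 = 39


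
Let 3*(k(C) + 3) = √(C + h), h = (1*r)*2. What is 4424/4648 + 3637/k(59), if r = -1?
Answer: -2716207/664 - 3637*√57/8 ≈ -7523.0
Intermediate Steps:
h = -2 (h = (1*(-1))*2 = -1*2 = -2)
k(C) = -3 + √(-2 + C)/3 (k(C) = -3 + √(C - 2)/3 = -3 + √(-2 + C)/3)
4424/4648 + 3637/k(59) = 4424/4648 + 3637/(-3 + √(-2 + 59)/3) = 4424*(1/4648) + 3637/(-3 + √57/3) = 79/83 + 3637/(-3 + √57/3)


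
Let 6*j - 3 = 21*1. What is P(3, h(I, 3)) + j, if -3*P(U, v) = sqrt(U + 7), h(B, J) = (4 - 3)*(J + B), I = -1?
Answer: 4 - sqrt(10)/3 ≈ 2.9459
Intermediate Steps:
h(B, J) = B + J (h(B, J) = 1*(B + J) = B + J)
P(U, v) = -sqrt(7 + U)/3 (P(U, v) = -sqrt(U + 7)/3 = -sqrt(7 + U)/3)
j = 4 (j = 1/2 + (21*1)/6 = 1/2 + (1/6)*21 = 1/2 + 7/2 = 4)
P(3, h(I, 3)) + j = -sqrt(7 + 3)/3 + 4 = -sqrt(10)/3 + 4 = 4 - sqrt(10)/3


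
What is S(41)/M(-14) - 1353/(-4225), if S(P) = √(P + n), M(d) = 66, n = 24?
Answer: 1353/4225 + √65/66 ≈ 0.44239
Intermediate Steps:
S(P) = √(24 + P) (S(P) = √(P + 24) = √(24 + P))
S(41)/M(-14) - 1353/(-4225) = √(24 + 41)/66 - 1353/(-4225) = √65*(1/66) - 1353*(-1/4225) = √65/66 + 1353/4225 = 1353/4225 + √65/66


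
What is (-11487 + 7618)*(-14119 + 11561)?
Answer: 9896902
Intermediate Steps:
(-11487 + 7618)*(-14119 + 11561) = -3869*(-2558) = 9896902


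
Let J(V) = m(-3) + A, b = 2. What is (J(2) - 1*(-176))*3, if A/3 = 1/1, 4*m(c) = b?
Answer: 1077/2 ≈ 538.50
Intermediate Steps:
m(c) = 1/2 (m(c) = (1/4)*2 = 1/2)
A = 3 (A = 3*(1/1) = 3*(1*1) = 3*1 = 3)
J(V) = 7/2 (J(V) = 1/2 + 3 = 7/2)
(J(2) - 1*(-176))*3 = (7/2 - 1*(-176))*3 = (7/2 + 176)*3 = (359/2)*3 = 1077/2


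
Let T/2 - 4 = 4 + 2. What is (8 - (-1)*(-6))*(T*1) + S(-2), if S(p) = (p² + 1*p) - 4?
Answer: 38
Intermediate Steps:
T = 20 (T = 8 + 2*(4 + 2) = 8 + 2*6 = 8 + 12 = 20)
S(p) = -4 + p + p² (S(p) = (p² + p) - 4 = (p + p²) - 4 = -4 + p + p²)
(8 - (-1)*(-6))*(T*1) + S(-2) = (8 - (-1)*(-6))*(20*1) + (-4 - 2 + (-2)²) = (8 - 1*6)*20 + (-4 - 2 + 4) = (8 - 6)*20 - 2 = 2*20 - 2 = 40 - 2 = 38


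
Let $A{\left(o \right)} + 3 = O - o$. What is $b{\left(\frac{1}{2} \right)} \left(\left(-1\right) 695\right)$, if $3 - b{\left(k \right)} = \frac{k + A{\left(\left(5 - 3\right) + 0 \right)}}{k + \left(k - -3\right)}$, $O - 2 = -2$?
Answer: $- \frac{22935}{8} \approx -2866.9$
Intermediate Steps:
$O = 0$ ($O = 2 - 2 = 0$)
$A{\left(o \right)} = -3 - o$ ($A{\left(o \right)} = -3 + \left(0 - o\right) = -3 - o$)
$b{\left(k \right)} = 3 - \frac{-5 + k}{3 + 2 k}$ ($b{\left(k \right)} = 3 - \frac{k - 5}{k + \left(k - -3\right)} = 3 - \frac{k - 5}{k + \left(k + 3\right)} = 3 - \frac{k - 5}{k + \left(3 + k\right)} = 3 - \frac{k - 5}{3 + 2 k} = 3 - \frac{-5 + k}{3 + 2 k}$)
$b{\left(\frac{1}{2} \right)} \left(\left(-1\right) 695\right) = \frac{14 + \frac{5}{2}}{3 + \frac{2}{2}} \left(\left(-1\right) 695\right) = \frac{14 + 5 \cdot \frac{1}{2}}{3 + 2 \cdot \frac{1}{2}} \left(-695\right) = \frac{14 + \frac{5}{2}}{3 + 1} \left(-695\right) = \frac{1}{4} \cdot \frac{33}{2} \left(-695\right) = \frac{33}{8} \left(-695\right) = - \frac{22935}{8}$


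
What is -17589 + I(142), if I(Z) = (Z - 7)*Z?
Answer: 1581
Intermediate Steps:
I(Z) = Z*(-7 + Z) (I(Z) = (-7 + Z)*Z = Z*(-7 + Z))
-17589 + I(142) = -17589 + 142*(-7 + 142) = -17589 + 142*135 = -17589 + 19170 = 1581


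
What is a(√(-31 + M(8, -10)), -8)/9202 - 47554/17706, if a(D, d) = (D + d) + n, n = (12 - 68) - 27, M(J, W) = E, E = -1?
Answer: -16892429/6266562 + 2*I*√2/4601 ≈ -2.6956 + 0.00061474*I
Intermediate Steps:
M(J, W) = -1
n = -83 (n = -56 - 27 = -83)
a(D, d) = -83 + D + d (a(D, d) = (D + d) - 83 = -83 + D + d)
a(√(-31 + M(8, -10)), -8)/9202 - 47554/17706 = (-83 + √(-31 - 1) - 8)/9202 - 47554/17706 = (-83 + √(-32) - 8)*(1/9202) - 47554*1/17706 = (-83 + 4*I*√2 - 8)*(1/9202) - 1829/681 = (-91 + 4*I*√2)*(1/9202) - 1829/681 = (-91/9202 + 2*I*√2/4601) - 1829/681 = -16892429/6266562 + 2*I*√2/4601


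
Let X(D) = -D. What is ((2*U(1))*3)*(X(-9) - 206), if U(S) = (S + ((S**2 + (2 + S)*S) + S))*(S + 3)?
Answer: -28368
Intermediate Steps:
U(S) = (3 + S)*(S**2 + 2*S + S*(2 + S)) (U(S) = (S + ((S**2 + S*(2 + S)) + S))*(3 + S) = (S + (S + S**2 + S*(2 + S)))*(3 + S) = (S**2 + 2*S + S*(2 + S))*(3 + S) = (3 + S)*(S**2 + 2*S + S*(2 + S)))
((2*U(1))*3)*(X(-9) - 206) = ((2*(2*1*(6 + 1**2 + 5*1)))*3)*(-1*(-9) - 206) = ((2*(2*1*(6 + 1 + 5)))*3)*(9 - 206) = ((2*(2*1*12))*3)*(-197) = ((2*24)*3)*(-197) = (48*3)*(-197) = 144*(-197) = -28368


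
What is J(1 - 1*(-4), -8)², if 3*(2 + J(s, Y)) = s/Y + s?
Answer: 169/576 ≈ 0.29340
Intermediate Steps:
J(s, Y) = -2 + s/3 + s/(3*Y) (J(s, Y) = -2 + (s/Y + s)/3 = -2 + (s + s/Y)/3 = -2 + (s/3 + s/(3*Y)) = -2 + s/3 + s/(3*Y))
J(1 - 1*(-4), -8)² = ((⅓)*((1 - 1*(-4)) - 8*(-6 + (1 - 1*(-4))))/(-8))² = ((⅓)*(-⅛)*((1 + 4) - 8*(-6 + (1 + 4))))² = ((⅓)*(-⅛)*(5 - 8*(-6 + 5)))² = ((⅓)*(-⅛)*(5 - 8*(-1)))² = ((⅓)*(-⅛)*(5 + 8))² = ((⅓)*(-⅛)*13)² = (-13/24)² = 169/576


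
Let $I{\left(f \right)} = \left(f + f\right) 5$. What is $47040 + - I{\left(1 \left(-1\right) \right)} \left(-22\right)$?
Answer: $46820$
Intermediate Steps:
$I{\left(f \right)} = 10 f$ ($I{\left(f \right)} = 2 f 5 = 10 f$)
$47040 + - I{\left(1 \left(-1\right) \right)} \left(-22\right) = 47040 + - 10 \cdot 1 \left(-1\right) \left(-22\right) = 47040 + - 10 \left(-1\right) \left(-22\right) = 47040 + \left(-1\right) \left(-10\right) \left(-22\right) = 47040 + 10 \left(-22\right) = 47040 - 220 = 46820$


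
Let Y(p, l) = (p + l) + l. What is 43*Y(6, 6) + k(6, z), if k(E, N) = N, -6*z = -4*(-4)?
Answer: 2314/3 ≈ 771.33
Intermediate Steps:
z = -8/3 (z = -(-2)*(-4)/3 = -1/6*16 = -8/3 ≈ -2.6667)
Y(p, l) = p + 2*l (Y(p, l) = (l + p) + l = p + 2*l)
43*Y(6, 6) + k(6, z) = 43*(6 + 2*6) - 8/3 = 43*(6 + 12) - 8/3 = 43*18 - 8/3 = 774 - 8/3 = 2314/3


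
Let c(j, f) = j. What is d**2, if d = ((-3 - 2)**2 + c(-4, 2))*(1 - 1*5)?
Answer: 7056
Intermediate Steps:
d = -84 (d = ((-3 - 2)**2 - 4)*(1 - 1*5) = ((-5)**2 - 4)*(1 - 5) = (25 - 4)*(-4) = 21*(-4) = -84)
d**2 = (-84)**2 = 7056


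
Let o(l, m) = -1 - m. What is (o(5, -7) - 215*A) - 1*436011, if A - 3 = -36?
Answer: -428910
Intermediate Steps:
A = -33 (A = 3 - 36 = -33)
(o(5, -7) - 215*A) - 1*436011 = ((-1 - 1*(-7)) - 215*(-33)) - 1*436011 = ((-1 + 7) + 7095) - 436011 = (6 + 7095) - 436011 = 7101 - 436011 = -428910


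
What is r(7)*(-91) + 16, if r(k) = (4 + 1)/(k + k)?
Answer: -33/2 ≈ -16.500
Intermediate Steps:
r(k) = 5/(2*k) (r(k) = 5/((2*k)) = 5*(1/(2*k)) = 5/(2*k))
r(7)*(-91) + 16 = ((5/2)/7)*(-91) + 16 = ((5/2)*(⅐))*(-91) + 16 = (5/14)*(-91) + 16 = -65/2 + 16 = -33/2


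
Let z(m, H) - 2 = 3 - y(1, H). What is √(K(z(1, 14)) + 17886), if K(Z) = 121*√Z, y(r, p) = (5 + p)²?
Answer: √(17886 + 242*I*√89) ≈ 134.01 + 8.5181*I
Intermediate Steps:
z(m, H) = 5 - (5 + H)² (z(m, H) = 2 + (3 - (5 + H)²) = 5 - (5 + H)²)
√(K(z(1, 14)) + 17886) = √(121*√(5 - (5 + 14)²) + 17886) = √(121*√(5 - 1*19²) + 17886) = √(121*√(5 - 1*361) + 17886) = √(121*√(5 - 361) + 17886) = √(121*√(-356) + 17886) = √(121*(2*I*√89) + 17886) = √(242*I*√89 + 17886) = √(17886 + 242*I*√89)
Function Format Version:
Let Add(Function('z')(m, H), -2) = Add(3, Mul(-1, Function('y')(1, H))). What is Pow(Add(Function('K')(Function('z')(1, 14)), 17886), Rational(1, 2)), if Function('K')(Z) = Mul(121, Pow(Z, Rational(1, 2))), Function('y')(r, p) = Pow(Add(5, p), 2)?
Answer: Pow(Add(17886, Mul(242, I, Pow(89, Rational(1, 2)))), Rational(1, 2)) ≈ Add(134.01, Mul(8.5181, I))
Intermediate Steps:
Function('z')(m, H) = Add(5, Mul(-1, Pow(Add(5, H), 2))) (Function('z')(m, H) = Add(2, Add(3, Mul(-1, Pow(Add(5, H), 2)))) = Add(5, Mul(-1, Pow(Add(5, H), 2))))
Pow(Add(Function('K')(Function('z')(1, 14)), 17886), Rational(1, 2)) = Pow(Add(Mul(121, Pow(Add(5, Mul(-1, Pow(Add(5, 14), 2))), Rational(1, 2))), 17886), Rational(1, 2)) = Pow(Add(Mul(121, Pow(Add(5, Mul(-1, Pow(19, 2))), Rational(1, 2))), 17886), Rational(1, 2)) = Pow(Add(Mul(121, Pow(Add(5, Mul(-1, 361)), Rational(1, 2))), 17886), Rational(1, 2)) = Pow(Add(Mul(121, Pow(Add(5, -361), Rational(1, 2))), 17886), Rational(1, 2)) = Pow(Add(Mul(121, Pow(-356, Rational(1, 2))), 17886), Rational(1, 2)) = Pow(Add(Mul(121, Mul(2, I, Pow(89, Rational(1, 2)))), 17886), Rational(1, 2)) = Pow(Add(Mul(242, I, Pow(89, Rational(1, 2))), 17886), Rational(1, 2)) = Pow(Add(17886, Mul(242, I, Pow(89, Rational(1, 2)))), Rational(1, 2))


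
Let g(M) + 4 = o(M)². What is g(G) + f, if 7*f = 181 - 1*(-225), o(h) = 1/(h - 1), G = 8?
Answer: 2647/49 ≈ 54.020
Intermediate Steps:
o(h) = 1/(-1 + h)
f = 58 (f = (181 - 1*(-225))/7 = (181 + 225)/7 = (⅐)*406 = 58)
g(M) = -4 + (-1 + M)⁻² (g(M) = -4 + (1/(-1 + M))² = -4 + (-1 + M)⁻²)
g(G) + f = (-4 + (-1 + 8)⁻²) + 58 = (-4 + 7⁻²) + 58 = (-4 + 1/49) + 58 = -195/49 + 58 = 2647/49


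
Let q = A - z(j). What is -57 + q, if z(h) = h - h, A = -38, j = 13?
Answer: -95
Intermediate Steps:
z(h) = 0
q = -38 (q = -38 - 1*0 = -38 + 0 = -38)
-57 + q = -57 - 38 = -95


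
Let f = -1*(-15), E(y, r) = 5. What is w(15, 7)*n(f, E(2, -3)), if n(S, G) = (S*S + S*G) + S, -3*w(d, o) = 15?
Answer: -1575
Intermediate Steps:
f = 15
w(d, o) = -5 (w(d, o) = -1/3*15 = -5)
n(S, G) = S + S**2 + G*S (n(S, G) = (S**2 + G*S) + S = S + S**2 + G*S)
w(15, 7)*n(f, E(2, -3)) = -75*(1 + 5 + 15) = -75*21 = -5*315 = -1575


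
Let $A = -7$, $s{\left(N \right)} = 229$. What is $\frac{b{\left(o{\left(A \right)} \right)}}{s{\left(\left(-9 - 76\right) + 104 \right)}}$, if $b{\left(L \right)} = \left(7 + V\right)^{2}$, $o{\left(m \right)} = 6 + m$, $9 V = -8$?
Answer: $\frac{3025}{18549} \approx 0.16308$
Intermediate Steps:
$V = - \frac{8}{9}$ ($V = \frac{1}{9} \left(-8\right) = - \frac{8}{9} \approx -0.88889$)
$b{\left(L \right)} = \frac{3025}{81}$ ($b{\left(L \right)} = \left(7 - \frac{8}{9}\right)^{2} = \left(\frac{55}{9}\right)^{2} = \frac{3025}{81}$)
$\frac{b{\left(o{\left(A \right)} \right)}}{s{\left(\left(-9 - 76\right) + 104 \right)}} = \frac{3025}{81 \cdot 229} = \frac{3025}{81} \cdot \frac{1}{229} = \frac{3025}{18549}$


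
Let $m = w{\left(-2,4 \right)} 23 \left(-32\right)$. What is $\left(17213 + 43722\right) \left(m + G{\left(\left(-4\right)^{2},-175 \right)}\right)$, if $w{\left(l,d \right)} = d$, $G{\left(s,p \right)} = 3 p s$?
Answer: $-691246640$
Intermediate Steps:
$G{\left(s,p \right)} = 3 p s$
$m = -2944$ ($m = 4 \cdot 23 \left(-32\right) = 92 \left(-32\right) = -2944$)
$\left(17213 + 43722\right) \left(m + G{\left(\left(-4\right)^{2},-175 \right)}\right) = \left(17213 + 43722\right) \left(-2944 + 3 \left(-175\right) \left(-4\right)^{2}\right) = 60935 \left(-2944 + 3 \left(-175\right) 16\right) = 60935 \left(-2944 - 8400\right) = 60935 \left(-11344\right) = -691246640$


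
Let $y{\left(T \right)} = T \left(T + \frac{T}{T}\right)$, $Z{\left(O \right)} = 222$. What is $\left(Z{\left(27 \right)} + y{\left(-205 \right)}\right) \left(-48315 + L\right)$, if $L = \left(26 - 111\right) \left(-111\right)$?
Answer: $-1634592960$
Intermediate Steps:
$y{\left(T \right)} = T \left(1 + T\right)$ ($y{\left(T \right)} = T \left(T + 1\right) = T \left(1 + T\right)$)
$L = 9435$ ($L = \left(-85\right) \left(-111\right) = 9435$)
$\left(Z{\left(27 \right)} + y{\left(-205 \right)}\right) \left(-48315 + L\right) = \left(222 - 205 \left(1 - 205\right)\right) \left(-48315 + 9435\right) = \left(222 - -41820\right) \left(-38880\right) = \left(222 + 41820\right) \left(-38880\right) = 42042 \left(-38880\right) = -1634592960$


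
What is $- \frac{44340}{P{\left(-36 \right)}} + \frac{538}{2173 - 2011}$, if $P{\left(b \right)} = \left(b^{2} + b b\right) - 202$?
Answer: $- \frac{294863}{19359} \approx -15.231$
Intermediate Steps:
$P{\left(b \right)} = -202 + 2 b^{2}$ ($P{\left(b \right)} = \left(b^{2} + b^{2}\right) - 202 = 2 b^{2} - 202 = -202 + 2 b^{2}$)
$- \frac{44340}{P{\left(-36 \right)}} + \frac{538}{2173 - 2011} = - \frac{44340}{-202 + 2 \left(-36\right)^{2}} + \frac{538}{2173 - 2011} = - \frac{44340}{-202 + 2 \cdot 1296} + \frac{538}{162} = - \frac{44340}{-202 + 2592} + 538 \cdot \frac{1}{162} = - \frac{44340}{2390} + \frac{269}{81} = \left(-44340\right) \frac{1}{2390} + \frac{269}{81} = - \frac{4434}{239} + \frac{269}{81} = - \frac{294863}{19359}$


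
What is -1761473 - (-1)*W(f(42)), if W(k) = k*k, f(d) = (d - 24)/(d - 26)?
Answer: -112734191/64 ≈ -1.7615e+6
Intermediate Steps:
f(d) = (-24 + d)/(-26 + d)
W(k) = k²
-1761473 - (-1)*W(f(42)) = -1761473 - (-1)*((-24 + 42)/(-26 + 42))² = -1761473 - (-1)*(18/16)² = -1761473 - (-1)*((1/16)*18)² = -1761473 - (-1)*(9/8)² = -1761473 - (-1)*81/64 = -1761473 - 1*(-81/64) = -1761473 + 81/64 = -112734191/64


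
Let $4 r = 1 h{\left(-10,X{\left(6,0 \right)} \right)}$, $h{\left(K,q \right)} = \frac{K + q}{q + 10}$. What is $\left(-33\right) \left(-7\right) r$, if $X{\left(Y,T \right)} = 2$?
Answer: $- \frac{77}{2} \approx -38.5$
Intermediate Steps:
$h{\left(K,q \right)} = \frac{K + q}{10 + q}$
$r = - \frac{1}{6}$ ($r = \frac{1 \frac{-10 + 2}{10 + 2}}{4} = \frac{1 \cdot \frac{1}{12} \left(-8\right)}{4} = \frac{1 \left(- \frac{2}{3}\right)}{4} = \frac{1}{4} \left(- \frac{2}{3}\right) = - \frac{1}{6} \approx -0.16667$)
$\left(-33\right) \left(-7\right) r = \left(-33\right) \left(-7\right) \left(- \frac{1}{6}\right) = 231 \left(- \frac{1}{6}\right) = - \frac{77}{2}$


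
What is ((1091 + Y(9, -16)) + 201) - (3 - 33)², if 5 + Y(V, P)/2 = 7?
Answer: 396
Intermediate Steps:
Y(V, P) = 4 (Y(V, P) = -10 + 2*7 = -10 + 14 = 4)
((1091 + Y(9, -16)) + 201) - (3 - 33)² = ((1091 + 4) + 201) - (3 - 33)² = (1095 + 201) - 1*(-30)² = 1296 - 1*900 = 1296 - 900 = 396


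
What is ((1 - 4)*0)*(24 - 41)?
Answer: 0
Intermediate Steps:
((1 - 4)*0)*(24 - 41) = -3*0*(-17) = 0*(-17) = 0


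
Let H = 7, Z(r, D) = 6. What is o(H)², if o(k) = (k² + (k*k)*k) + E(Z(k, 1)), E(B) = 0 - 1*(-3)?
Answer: 156025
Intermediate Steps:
E(B) = 3 (E(B) = 0 + 3 = 3)
o(k) = 3 + k² + k³ (o(k) = (k² + (k*k)*k) + 3 = (k² + k²*k) + 3 = (k² + k³) + 3 = 3 + k² + k³)
o(H)² = (3 + 7² + 7³)² = (3 + 49 + 343)² = 395² = 156025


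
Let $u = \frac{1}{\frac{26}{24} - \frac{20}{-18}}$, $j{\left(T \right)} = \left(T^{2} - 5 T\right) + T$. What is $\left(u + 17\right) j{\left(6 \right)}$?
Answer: $\frac{16548}{79} \approx 209.47$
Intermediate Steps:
$j{\left(T \right)} = T^{2} - 4 T$
$u = \frac{36}{79}$ ($u = \frac{1}{26 \cdot \frac{1}{24} - - \frac{10}{9}} = \frac{1}{\frac{13}{12} + \frac{10}{9}} = \frac{1}{\frac{79}{36}} = \frac{36}{79} \approx 0.4557$)
$\left(u + 17\right) j{\left(6 \right)} = \left(\frac{36}{79} + 17\right) 6 \left(-4 + 6\right) = \frac{1379 \cdot 6 \cdot 2}{79} = \frac{1379}{79} \cdot 12 = \frac{16548}{79}$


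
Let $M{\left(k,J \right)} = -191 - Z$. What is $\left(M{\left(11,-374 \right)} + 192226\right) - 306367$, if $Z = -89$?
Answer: $-114243$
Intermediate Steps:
$M{\left(k,J \right)} = -102$ ($M{\left(k,J \right)} = -191 - -89 = -191 + 89 = -102$)
$\left(M{\left(11,-374 \right)} + 192226\right) - 306367 = \left(-102 + 192226\right) - 306367 = 192124 - 306367 = -114243$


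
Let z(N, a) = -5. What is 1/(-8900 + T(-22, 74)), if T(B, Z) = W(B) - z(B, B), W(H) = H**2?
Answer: -1/8411 ≈ -0.00011889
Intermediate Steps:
T(B, Z) = 5 + B**2 (T(B, Z) = B**2 - 1*(-5) = B**2 + 5 = 5 + B**2)
1/(-8900 + T(-22, 74)) = 1/(-8900 + (5 + (-22)**2)) = 1/(-8900 + (5 + 484)) = 1/(-8900 + 489) = 1/(-8411) = -1/8411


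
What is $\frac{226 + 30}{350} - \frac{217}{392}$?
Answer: $\frac{249}{1400} \approx 0.17786$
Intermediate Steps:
$\frac{226 + 30}{350} - \frac{217}{392} = 256 \cdot \frac{1}{350} - \frac{31}{56} = \frac{128}{175} - \frac{31}{56} = \frac{249}{1400}$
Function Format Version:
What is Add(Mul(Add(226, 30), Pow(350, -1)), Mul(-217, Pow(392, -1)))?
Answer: Rational(249, 1400) ≈ 0.17786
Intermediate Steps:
Add(Mul(Add(226, 30), Pow(350, -1)), Mul(-217, Pow(392, -1))) = Add(Mul(256, Rational(1, 350)), Mul(-217, Rational(1, 392))) = Add(Rational(128, 175), Rational(-31, 56)) = Rational(249, 1400)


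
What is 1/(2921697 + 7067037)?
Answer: 1/9988734 ≈ 1.0011e-7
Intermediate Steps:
1/(2921697 + 7067037) = 1/9988734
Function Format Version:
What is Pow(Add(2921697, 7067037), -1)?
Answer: Rational(1, 9988734) ≈ 1.0011e-7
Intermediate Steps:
Pow(Add(2921697, 7067037), -1) = Pow(9988734, -1) = Rational(1, 9988734)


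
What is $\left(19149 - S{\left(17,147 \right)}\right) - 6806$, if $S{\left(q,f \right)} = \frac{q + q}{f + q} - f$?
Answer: $\frac{1024163}{82} \approx 12490.0$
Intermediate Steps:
$S{\left(q,f \right)} = - f + \frac{2 q}{f + q}$ ($S{\left(q,f \right)} = \frac{2 q}{f + q} - f = - f + \frac{2 q}{f + q}$)
$\left(19149 - S{\left(17,147 \right)}\right) - 6806 = \left(19149 - \frac{- 147^{2} + 2 \cdot 17 - 147 \cdot 17}{147 + 17}\right) - 6806 = \left(19149 - \frac{\left(-1\right) 21609 + 34 - 2499}{164}\right) - 6806 = \left(19149 - \frac{-21609 + 34 - 2499}{164}\right) - 6806 = \left(19149 - \frac{1}{164} \left(-24074\right)\right) - 6806 = \left(19149 - - \frac{12037}{82}\right) - 6806 = \left(19149 + \frac{12037}{82}\right) - 6806 = \frac{1582255}{82} - 6806 = \frac{1024163}{82}$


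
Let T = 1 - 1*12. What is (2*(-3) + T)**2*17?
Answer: 4913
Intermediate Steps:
T = -11 (T = 1 - 12 = -11)
(2*(-3) + T)**2*17 = (2*(-3) - 11)**2*17 = (-6 - 11)**2*17 = (-17)**2*17 = 289*17 = 4913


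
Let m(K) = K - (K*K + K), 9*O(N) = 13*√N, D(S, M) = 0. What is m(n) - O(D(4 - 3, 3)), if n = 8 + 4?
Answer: -144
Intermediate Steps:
n = 12
O(N) = 13*√N/9 (O(N) = (13*√N)/9 = 13*√N/9)
m(K) = -K² (m(K) = K - (K² + K) = K - (K + K²) = K + (-K - K²) = -K²)
m(n) - O(D(4 - 3, 3)) = -1*12² - 13*√0/9 = -1*144 - 13*0/9 = -144 - 1*0 = -144 + 0 = -144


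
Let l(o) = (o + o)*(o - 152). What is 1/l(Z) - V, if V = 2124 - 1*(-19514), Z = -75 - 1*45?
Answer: -1412528639/65280 ≈ -21638.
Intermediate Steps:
Z = -120 (Z = -75 - 45 = -120)
l(o) = 2*o*(-152 + o) (l(o) = (2*o)*(-152 + o) = 2*o*(-152 + o))
V = 21638 (V = 2124 + 19514 = 21638)
1/l(Z) - V = 1/(2*(-120)*(-152 - 120)) - 1*21638 = 1/(2*(-120)*(-272)) - 21638 = 1/65280 - 21638 = -1412528639/65280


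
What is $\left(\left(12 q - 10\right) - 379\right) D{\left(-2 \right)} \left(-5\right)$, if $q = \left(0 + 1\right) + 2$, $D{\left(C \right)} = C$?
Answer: $-3530$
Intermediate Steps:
$q = 3$ ($q = 1 + 2 = 3$)
$\left(\left(12 q - 10\right) - 379\right) D{\left(-2 \right)} \left(-5\right) = \left(\left(12 \cdot 3 - 10\right) - 379\right) \left(\left(-2\right) \left(-5\right)\right) = \left(\left(36 - 10\right) - 379\right) 10 = \left(26 - 379\right) 10 = \left(-353\right) 10 = -3530$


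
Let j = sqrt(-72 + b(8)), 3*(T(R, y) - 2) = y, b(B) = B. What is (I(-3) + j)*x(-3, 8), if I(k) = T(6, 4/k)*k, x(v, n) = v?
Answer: 14 - 24*I ≈ 14.0 - 24.0*I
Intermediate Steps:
T(R, y) = 2 + y/3
I(k) = k*(2 + 4/(3*k)) (I(k) = (2 + (4/k)/3)*k = (2 + 4/(3*k))*k = k*(2 + 4/(3*k)))
j = 8*I (j = sqrt(-72 + 8) = sqrt(-64) = 8*I ≈ 8.0*I)
(I(-3) + j)*x(-3, 8) = ((4/3 + 2*(-3)) + 8*I)*(-3) = ((4/3 - 6) + 8*I)*(-3) = (-14/3 + 8*I)*(-3) = 14 - 24*I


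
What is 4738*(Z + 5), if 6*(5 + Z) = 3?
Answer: 2369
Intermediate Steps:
Z = -9/2 (Z = -5 + (1/6)*3 = -5 + 1/2 = -9/2 ≈ -4.5000)
4738*(Z + 5) = 4738*(-9/2 + 5) = 4738*(1/2) = 2369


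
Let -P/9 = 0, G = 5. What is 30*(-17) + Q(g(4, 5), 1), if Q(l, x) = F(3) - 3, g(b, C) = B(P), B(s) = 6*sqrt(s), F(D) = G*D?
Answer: -498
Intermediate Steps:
F(D) = 5*D
P = 0 (P = -9*0 = 0)
g(b, C) = 0 (g(b, C) = 6*sqrt(0) = 6*0 = 0)
Q(l, x) = 12 (Q(l, x) = 5*3 - 3 = 15 - 3 = 12)
30*(-17) + Q(g(4, 5), 1) = 30*(-17) + 12 = -510 + 12 = -498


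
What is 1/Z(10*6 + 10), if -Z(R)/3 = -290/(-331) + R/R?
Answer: -331/1863 ≈ -0.17767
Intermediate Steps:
Z(R) = -1863/331 (Z(R) = -3*(-290/(-331) + R/R) = -3*(-290*(-1/331) + 1) = -3*(290/331 + 1) = -3*621/331 = -1863/331)
1/Z(10*6 + 10) = 1/(-1863/331) = -331/1863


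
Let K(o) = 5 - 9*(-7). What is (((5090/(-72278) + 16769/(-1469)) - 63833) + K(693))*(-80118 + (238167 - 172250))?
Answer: 94462548065479/104299 ≈ 9.0569e+8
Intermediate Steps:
K(o) = 68 (K(o) = 5 + 63 = 68)
(((5090/(-72278) + 16769/(-1469)) - 63833) + K(693))*(-80118 + (238167 - 172250)) = (((5090/(-72278) + 16769/(-1469)) - 63833) + 68)*(-80118 + (238167 - 172250)) = (((5090*(-1/72278) + 16769*(-1/1469)) - 63833) + 68)*(-80118 + 65917) = (((-5/71 - 16769/1469) - 63833) + 68)*(-14201) = ((-1197944/104299 - 63833) + 68)*(-14201) = (-6658916011/104299 + 68)*(-14201) = -6651823679/104299*(-14201) = 94462548065479/104299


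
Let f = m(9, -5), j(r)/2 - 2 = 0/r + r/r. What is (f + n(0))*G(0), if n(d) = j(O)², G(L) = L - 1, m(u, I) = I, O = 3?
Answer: -31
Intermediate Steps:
j(r) = 6 (j(r) = 4 + 2*(0/r + r/r) = 4 + 2*(0 + 1) = 4 + 2*1 = 4 + 2 = 6)
G(L) = -1 + L
n(d) = 36 (n(d) = 6² = 36)
f = -5
(f + n(0))*G(0) = (-5 + 36)*(-1 + 0) = 31*(-1) = -31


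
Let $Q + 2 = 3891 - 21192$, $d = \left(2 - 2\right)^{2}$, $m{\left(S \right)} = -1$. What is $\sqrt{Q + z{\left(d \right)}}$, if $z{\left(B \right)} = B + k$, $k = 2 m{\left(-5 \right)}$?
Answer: $i \sqrt{17305} \approx 131.55 i$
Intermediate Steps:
$k = -2$ ($k = 2 \left(-1\right) = -2$)
$d = 0$ ($d = 0^{2} = 0$)
$Q = -17303$ ($Q = -2 + \left(3891 - 21192\right) = -2 - 17301 = -17303$)
$z{\left(B \right)} = -2 + B$ ($z{\left(B \right)} = B - 2 = -2 + B$)
$\sqrt{Q + z{\left(d \right)}} = \sqrt{-17303 + \left(-2 + 0\right)} = \sqrt{-17303 - 2} = \sqrt{-17305} = i \sqrt{17305}$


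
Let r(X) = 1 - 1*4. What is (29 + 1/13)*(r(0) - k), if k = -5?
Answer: 756/13 ≈ 58.154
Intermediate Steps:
r(X) = -3 (r(X) = 1 - 4 = -3)
(29 + 1/13)*(r(0) - k) = (29 + 1/13)*(-3 - 1*(-5)) = (29 + 1/13)*(-3 + 5) = (378/13)*2 = 756/13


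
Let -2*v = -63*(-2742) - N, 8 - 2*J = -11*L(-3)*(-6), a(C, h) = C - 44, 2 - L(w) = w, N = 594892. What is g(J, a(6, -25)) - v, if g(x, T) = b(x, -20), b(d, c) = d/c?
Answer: -4221299/20 ≈ -2.1107e+5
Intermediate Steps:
L(w) = 2 - w
a(C, h) = -44 + C
J = -161 (J = 4 - (-11*(2 - 1*(-3)))*(-6)/2 = 4 - (-11*(2 + 3))*(-6)/2 = 4 - (-11*5)*(-6)/2 = 4 - (-55)*(-6)/2 = 4 - 1/2*330 = 4 - 165 = -161)
g(x, T) = -x/20 (g(x, T) = x/(-20) = x*(-1/20) = -x/20)
v = 211073 (v = -(-63*(-2742) - 1*594892)/2 = -(172746 - 594892)/2 = -1/2*(-422146) = 211073)
g(J, a(6, -25)) - v = -1/20*(-161) - 1*211073 = 161/20 - 211073 = -4221299/20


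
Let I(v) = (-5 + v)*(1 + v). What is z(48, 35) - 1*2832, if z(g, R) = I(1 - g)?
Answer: -440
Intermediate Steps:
I(v) = (1 + v)*(-5 + v)
z(g, R) = -9 + (1 - g)**2 + 4*g (z(g, R) = -5 + (1 - g)**2 - 4*(1 - g) = -5 + (1 - g)**2 + (-4 + 4*g) = -9 + (1 - g)**2 + 4*g)
z(48, 35) - 1*2832 = (-8 + 48**2 + 2*48) - 1*2832 = (-8 + 2304 + 96) - 2832 = 2392 - 2832 = -440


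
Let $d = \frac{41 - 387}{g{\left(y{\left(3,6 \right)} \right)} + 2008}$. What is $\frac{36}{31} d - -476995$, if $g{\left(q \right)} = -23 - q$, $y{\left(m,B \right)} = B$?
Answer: $\frac{29263153799}{61349} \approx 4.77 \cdot 10^{5}$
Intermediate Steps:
$d = - \frac{346}{1979}$ ($d = \frac{41 - 387}{\left(-23 - 6\right) + 2008} = - \frac{346}{\left(-23 - 6\right) + 2008} = - \frac{346}{-29 + 2008} = - \frac{346}{1979} \approx -0.17484$)
$\frac{36}{31} d - -476995 = \frac{36}{31} \left(- \frac{346}{1979}\right) - -476995 = 36 \cdot \frac{1}{31} \left(- \frac{346}{1979}\right) + 476995 = \frac{36}{31} \left(- \frac{346}{1979}\right) + 476995 = - \frac{12456}{61349} + 476995 = \frac{29263153799}{61349}$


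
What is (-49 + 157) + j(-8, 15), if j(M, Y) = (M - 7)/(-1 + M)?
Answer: 329/3 ≈ 109.67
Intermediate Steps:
j(M, Y) = (-7 + M)/(-1 + M)
(-49 + 157) + j(-8, 15) = (-49 + 157) + (-7 - 8)/(-1 - 8) = 108 - 15/(-9) = 108 - 1/9*(-15) = 108 + 5/3 = 329/3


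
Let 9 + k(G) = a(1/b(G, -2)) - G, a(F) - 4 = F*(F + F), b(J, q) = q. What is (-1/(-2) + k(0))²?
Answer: 16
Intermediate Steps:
a(F) = 4 + 2*F² (a(F) = 4 + F*(F + F) = 4 + F*(2*F) = 4 + 2*F²)
k(G) = -9/2 - G (k(G) = -9 + ((4 + 2*(1/(-2))²) - G) = -9 + ((4 + 2*(-½)²) - G) = -9 + ((4 + 2*(¼)) - G) = -9 + ((4 + ½) - G) = -9 + (9/2 - G) = -9/2 - G)
(-1/(-2) + k(0))² = (-1/(-2) + (-9/2 - 1*0))² = (-1*(-½) + (-9/2 + 0))² = (½ - 9/2)² = (-4)² = 16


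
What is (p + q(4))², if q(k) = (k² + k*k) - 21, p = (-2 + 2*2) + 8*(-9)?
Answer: 3481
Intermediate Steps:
p = -70 (p = (-2 + 4) - 72 = 2 - 72 = -70)
q(k) = -21 + 2*k² (q(k) = (k² + k²) - 21 = 2*k² - 21 = -21 + 2*k²)
(p + q(4))² = (-70 + (-21 + 2*4²))² = (-70 + (-21 + 2*16))² = (-70 + (-21 + 32))² = (-70 + 11)² = (-59)² = 3481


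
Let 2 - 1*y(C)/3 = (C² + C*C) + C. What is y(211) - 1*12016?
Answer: -279769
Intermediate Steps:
y(C) = 6 - 6*C² - 3*C (y(C) = 6 - 3*((C² + C*C) + C) = 6 - 3*((C² + C²) + C) = 6 - 3*(2*C² + C) = 6 - 3*(C + 2*C²) = 6 + (-6*C² - 3*C) = 6 - 6*C² - 3*C)
y(211) - 1*12016 = (6 - 6*211² - 3*211) - 1*12016 = (6 - 6*44521 - 633) - 12016 = (6 - 267126 - 633) - 12016 = -267753 - 12016 = -279769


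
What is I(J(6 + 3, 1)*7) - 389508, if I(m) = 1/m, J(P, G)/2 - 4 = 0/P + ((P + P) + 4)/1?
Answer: -141780911/364 ≈ -3.8951e+5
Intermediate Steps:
J(P, G) = 16 + 4*P (J(P, G) = 8 + 2*(0/P + ((P + P) + 4)/1) = 8 + 2*(0 + (2*P + 4)*1) = 8 + 2*(0 + (4 + 2*P)*1) = 8 + 2*(0 + (4 + 2*P)) = 8 + 2*(4 + 2*P) = 8 + (8 + 4*P) = 16 + 4*P)
I(J(6 + 3, 1)*7) - 389508 = 1/((16 + 4*(6 + 3))*7) - 389508 = 1/((16 + 4*9)*7) - 389508 = 1/((16 + 36)*7) - 389508 = 1/(52*7) - 389508 = 1/364 - 389508 = -141780911/364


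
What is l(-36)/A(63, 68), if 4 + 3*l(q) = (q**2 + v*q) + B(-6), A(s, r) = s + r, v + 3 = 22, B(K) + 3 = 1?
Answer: 202/131 ≈ 1.5420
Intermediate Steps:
B(K) = -2 (B(K) = -3 + 1 = -2)
v = 19 (v = -3 + 22 = 19)
A(s, r) = r + s
l(q) = -2 + q**2/3 + 19*q/3 (l(q) = -4/3 + ((q**2 + 19*q) - 2)/3 = -4/3 + (-2 + q**2 + 19*q)/3 = -4/3 + (-2/3 + q**2/3 + 19*q/3) = -2 + q**2/3 + 19*q/3)
l(-36)/A(63, 68) = (-2 + (1/3)*(-36)**2 + (19/3)*(-36))/(68 + 63) = (-2 + (1/3)*1296 - 228)/131 = (-2 + 432 - 228)*(1/131) = 202*(1/131) = 202/131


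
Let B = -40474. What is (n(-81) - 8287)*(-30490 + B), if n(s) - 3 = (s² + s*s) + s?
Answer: -337575748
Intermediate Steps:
n(s) = 3 + s + 2*s² (n(s) = 3 + ((s² + s*s) + s) = 3 + ((s² + s²) + s) = 3 + (2*s² + s) = 3 + (s + 2*s²) = 3 + s + 2*s²)
(n(-81) - 8287)*(-30490 + B) = ((3 - 81 + 2*(-81)²) - 8287)*(-30490 - 40474) = ((3 - 81 + 2*6561) - 8287)*(-70964) = ((3 - 81 + 13122) - 8287)*(-70964) = (13044 - 8287)*(-70964) = 4757*(-70964) = -337575748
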